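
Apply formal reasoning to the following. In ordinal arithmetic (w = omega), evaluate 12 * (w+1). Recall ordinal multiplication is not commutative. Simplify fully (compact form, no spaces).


Compute 12 * (w+1).
Ordinal * is associative and left-distributive over +, but NOT commutative; for finite n>1, n*w = w but w*n stays w*n.
By left-distributivity: 12 * (w+1) = 12*w + 12*1 = w + 12 = w+12.
Result = w+12

w+12


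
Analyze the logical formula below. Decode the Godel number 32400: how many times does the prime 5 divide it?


Factorize 32400 by dividing by 5 repeatedly.
Division steps: 5 divides 32400 exactly 2 time(s).
Exponent of 5 = 2

2


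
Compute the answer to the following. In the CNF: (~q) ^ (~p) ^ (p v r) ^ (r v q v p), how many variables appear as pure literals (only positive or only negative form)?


Check each variable for pure literal status:
p: mixed (not pure)
q: mixed (not pure)
r: pure positive
Pure literal count = 1

1


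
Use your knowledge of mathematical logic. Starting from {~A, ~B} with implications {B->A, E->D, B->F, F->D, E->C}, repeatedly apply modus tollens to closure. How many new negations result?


Initial negated facts: {~A, ~B}
Apply modus tollens to closure:
  (no implication fires)
Final negated: {~A, ~B}
New negations: {(none)}
Count = 0

0


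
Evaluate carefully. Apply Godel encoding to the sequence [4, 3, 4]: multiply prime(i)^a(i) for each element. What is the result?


Encode each element as an exponent of the corresponding prime:
  2^4 = 16
  3^3 = 27
  5^4 = 625
Product = 16 * 27 * 625 = 270000

270000


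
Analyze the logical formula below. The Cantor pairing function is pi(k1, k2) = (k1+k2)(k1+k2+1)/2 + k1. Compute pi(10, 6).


k1 + k2 = 16
(k1+k2)(k1+k2+1)/2 = 16 * 17 / 2 = 136
pi = 136 + 10 = 146

146


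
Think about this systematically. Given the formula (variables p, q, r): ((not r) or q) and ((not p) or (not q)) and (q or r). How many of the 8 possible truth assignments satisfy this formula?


Evaluate all 8 assignments for p, q, r:
p=0, q=0, r=0: 0
p=0, q=0, r=1: 0
p=0, q=1, r=0: 1
p=0, q=1, r=1: 1
p=1, q=0, r=0: 0
p=1, q=0, r=1: 0
p=1, q=1, r=0: 0
p=1, q=1, r=1: 0
Satisfying count = 2

2


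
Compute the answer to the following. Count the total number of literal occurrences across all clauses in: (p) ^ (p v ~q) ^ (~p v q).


Counting literals in each clause:
Clause 1: 1 literal(s)
Clause 2: 2 literal(s)
Clause 3: 2 literal(s)
Total = 5

5


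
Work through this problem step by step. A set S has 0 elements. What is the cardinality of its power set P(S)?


The power set of a set with n elements has 2^n elements.
|P(S)| = 2^0 = 1

1


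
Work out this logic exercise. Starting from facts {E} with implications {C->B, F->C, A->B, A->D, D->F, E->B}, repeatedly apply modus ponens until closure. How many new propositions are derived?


Initial facts: {E}
Apply modus ponens to closure:
  E and E->B  =>  B
Final known: {B, E}
New propositions: {B}
Count = 1

1


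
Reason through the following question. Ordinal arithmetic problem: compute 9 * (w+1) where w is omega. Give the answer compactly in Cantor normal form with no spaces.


Compute 9 * (w+1).
Ordinal * is associative and left-distributive over +, but NOT commutative; for finite n>1, n*w = w but w*n stays w*n.
By left-distributivity: 9 * (w+1) = 9*w + 9*1 = w + 9 = w+9.
Result = w+9

w+9


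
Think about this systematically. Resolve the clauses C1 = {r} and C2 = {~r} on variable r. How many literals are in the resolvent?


Remove r from C1 and ~r from C2.
C1 remainder: {}
C2 remainder: {}
Union (resolvent): {} (empty clause)
Resolvent has 0 literal(s).

0


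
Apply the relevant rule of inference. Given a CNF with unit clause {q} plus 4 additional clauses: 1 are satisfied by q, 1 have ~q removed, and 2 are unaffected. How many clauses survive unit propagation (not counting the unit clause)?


Satisfied (removed): 1
Shortened (remain): 1
Unchanged (remain): 2
Remaining = 1 + 2 = 3

3


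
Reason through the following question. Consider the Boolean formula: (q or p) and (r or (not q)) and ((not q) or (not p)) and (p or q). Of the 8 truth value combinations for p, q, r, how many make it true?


Evaluate all 8 assignments for p, q, r:
p=0, q=0, r=0: 0
p=0, q=0, r=1: 0
p=0, q=1, r=0: 0
p=0, q=1, r=1: 1
p=1, q=0, r=0: 1
p=1, q=0, r=1: 1
p=1, q=1, r=0: 0
p=1, q=1, r=1: 0
Satisfying count = 3

3


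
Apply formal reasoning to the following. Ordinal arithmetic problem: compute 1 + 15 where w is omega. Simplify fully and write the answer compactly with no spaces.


Compute 1 + 15.
Ordinal + is associative but NOT commutative; for finite n>0, n + w = w but w + n stays w+n.
Both operands finite; ordinal + agrees with natural +: 1 + 15 = 16.
Result = 16

16


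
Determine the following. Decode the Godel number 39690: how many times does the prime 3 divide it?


Factorize 39690 by dividing by 3 repeatedly.
Division steps: 3 divides 39690 exactly 4 time(s).
Exponent of 3 = 4

4


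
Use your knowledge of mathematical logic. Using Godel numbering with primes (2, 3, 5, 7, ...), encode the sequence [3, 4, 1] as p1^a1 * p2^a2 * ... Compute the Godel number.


Encode each element as an exponent of the corresponding prime:
  2^3 = 8
  3^4 = 81
  5^1 = 5
Product = 8 * 81 * 5 = 3240

3240


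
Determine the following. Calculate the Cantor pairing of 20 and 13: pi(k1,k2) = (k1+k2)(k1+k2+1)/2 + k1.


k1 + k2 = 33
(k1+k2)(k1+k2+1)/2 = 33 * 34 / 2 = 561
pi = 561 + 20 = 581

581


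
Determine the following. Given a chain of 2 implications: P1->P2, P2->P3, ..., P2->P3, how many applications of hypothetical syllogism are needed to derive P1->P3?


With 2 implications in a chain connecting 3 propositions:
P1->P2, P2->P3, ..., P2->P3
Steps needed = (number of implications) - 1 = 2 - 1 = 1

1


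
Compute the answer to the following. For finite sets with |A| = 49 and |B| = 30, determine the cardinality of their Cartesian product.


The Cartesian product A x B contains all ordered pairs (a, b).
|A x B| = |A| * |B| = 49 * 30 = 1470

1470


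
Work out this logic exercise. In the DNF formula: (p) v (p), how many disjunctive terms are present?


A DNF formula is a disjunction of terms (conjunctions).
Terms are separated by v.
Counting the disjuncts: 2 terms.

2


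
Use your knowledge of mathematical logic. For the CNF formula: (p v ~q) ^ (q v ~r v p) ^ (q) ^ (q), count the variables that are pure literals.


Check each variable for pure literal status:
p: pure positive
q: mixed (not pure)
r: pure negative
Pure literal count = 2

2


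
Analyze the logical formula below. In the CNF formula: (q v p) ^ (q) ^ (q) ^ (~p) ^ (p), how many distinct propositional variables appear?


Identify each variable that appears in the formula.
Variables found: p, q
Count = 2

2


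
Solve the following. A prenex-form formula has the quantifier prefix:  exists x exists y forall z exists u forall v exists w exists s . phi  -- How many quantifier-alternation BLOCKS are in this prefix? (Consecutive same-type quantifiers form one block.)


Quantifier-type sequence: E E A E A E E  (A=forall, E=exists)
Group into maximal same-type runs:
  Ex2 | Ax1 | Ex1 | Ax1 | Ex2
Number of blocks = 5

5


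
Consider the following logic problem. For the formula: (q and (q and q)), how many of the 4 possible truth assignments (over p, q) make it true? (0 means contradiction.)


Check all 4 assignments:
p=0, q=0: 0
p=0, q=1: 1
p=1, q=0: 0
p=1, q=1: 1
Count of True = 2

2


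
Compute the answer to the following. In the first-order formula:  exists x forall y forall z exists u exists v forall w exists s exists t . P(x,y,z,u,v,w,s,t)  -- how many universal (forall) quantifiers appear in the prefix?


Quantifier prefix: exists x forall y forall z exists u exists v forall w exists s exists t
Mark each quantifier type:
  E U U E E U E E
Universal count = 3, Existential count = 5
Asked for universal (forall) quantifiers: 3

3


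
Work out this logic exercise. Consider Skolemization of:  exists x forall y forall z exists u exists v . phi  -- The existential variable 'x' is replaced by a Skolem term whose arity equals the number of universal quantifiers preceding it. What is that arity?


Quantifier prefix: exists x forall y forall z exists u exists v
'x' is existentially quantified at position 1.
No universal quantifiers precede it.
Skolem function arity = 0 (a Skolem constant)

0


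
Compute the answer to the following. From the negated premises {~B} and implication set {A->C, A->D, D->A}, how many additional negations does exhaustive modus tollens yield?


Initial negated facts: {~B}
Apply modus tollens to closure:
  (no implication fires)
Final negated: {~B}
New negations: {(none)}
Count = 0

0


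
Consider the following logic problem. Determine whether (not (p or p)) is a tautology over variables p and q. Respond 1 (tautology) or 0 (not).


Check all 4 assignments:
p=0, q=0: 1
p=0, q=1: 1
p=1, q=0: 0
p=1, q=1: 0
Satisfying count = 2/4.
Tautology iff count = 4: no.

0


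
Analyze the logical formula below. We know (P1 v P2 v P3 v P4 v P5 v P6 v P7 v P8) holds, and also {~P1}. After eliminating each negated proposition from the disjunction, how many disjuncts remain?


Original disjuncts (8): P1, P2, P3, P4, P5, P6, P7, P8
Negated (eliminate): ~P1
Remaining disjuncts: P2, P3, P4, P5, P6, P7, P8
Count = 8 - 1 = 7

7


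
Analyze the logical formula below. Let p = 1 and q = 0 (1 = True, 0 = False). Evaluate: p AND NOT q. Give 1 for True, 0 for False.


p = 1, q = 0
Operation: p AND NOT q
Evaluate: 1 AND NOT 0 = 1

1


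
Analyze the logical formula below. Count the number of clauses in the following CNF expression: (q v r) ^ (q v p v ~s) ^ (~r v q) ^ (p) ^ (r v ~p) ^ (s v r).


A CNF formula is a conjunction of clauses.
Clauses are separated by ^.
Counting the conjuncts: 6 clauses.

6


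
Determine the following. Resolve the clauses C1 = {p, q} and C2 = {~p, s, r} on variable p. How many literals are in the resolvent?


Remove p from C1 and ~p from C2.
C1 remainder: {q}
C2 remainder: {s, r}
Union (resolvent): {q, r, s}
Resolvent has 3 literal(s).

3


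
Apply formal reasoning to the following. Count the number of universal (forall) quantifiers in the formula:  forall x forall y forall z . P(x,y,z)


Quantifier prefix: forall x forall y forall z
Mark each quantifier type:
  U U U
Universal count = 3, Existential count = 0
Asked for universal (forall) quantifiers: 3

3


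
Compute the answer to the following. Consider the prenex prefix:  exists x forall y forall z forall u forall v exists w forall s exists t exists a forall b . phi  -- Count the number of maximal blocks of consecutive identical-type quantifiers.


Quantifier-type sequence: E A A A A E A E E A  (A=forall, E=exists)
Group into maximal same-type runs:
  Ex1 | Ax4 | Ex1 | Ax1 | Ex2 | Ax1
Number of blocks = 6

6


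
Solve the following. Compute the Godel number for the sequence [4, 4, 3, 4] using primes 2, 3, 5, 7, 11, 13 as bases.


Encode each element as an exponent of the corresponding prime:
  2^4 = 16
  3^4 = 81
  5^3 = 125
  7^4 = 2401
Product = 16 * 81 * 125 * 2401 = 388962000

388962000


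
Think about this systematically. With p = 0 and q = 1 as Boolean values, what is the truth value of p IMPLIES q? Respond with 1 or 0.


p = 0, q = 1
Operation: p IMPLIES q
Evaluate: 0 IMPLIES 1 = 1

1


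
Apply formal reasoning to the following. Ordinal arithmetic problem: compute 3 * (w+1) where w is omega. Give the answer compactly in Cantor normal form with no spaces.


Compute 3 * (w+1).
Ordinal * is associative and left-distributive over +, but NOT commutative; for finite n>1, n*w = w but w*n stays w*n.
By left-distributivity: 3 * (w+1) = 3*w + 3*1 = w + 3 = w+3.
Result = w+3

w+3


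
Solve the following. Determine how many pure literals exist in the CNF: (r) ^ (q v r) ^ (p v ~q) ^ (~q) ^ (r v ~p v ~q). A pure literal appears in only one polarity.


Check each variable for pure literal status:
p: mixed (not pure)
q: mixed (not pure)
r: pure positive
Pure literal count = 1

1


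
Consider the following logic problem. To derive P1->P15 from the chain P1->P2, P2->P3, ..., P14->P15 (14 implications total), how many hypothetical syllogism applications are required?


With 14 implications in a chain connecting 15 propositions:
P1->P2, P2->P3, ..., P14->P15
Steps needed = (number of implications) - 1 = 14 - 1 = 13

13


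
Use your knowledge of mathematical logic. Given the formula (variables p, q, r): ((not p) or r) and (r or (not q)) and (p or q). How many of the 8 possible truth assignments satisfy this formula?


Evaluate all 8 assignments for p, q, r:
p=0, q=0, r=0: 0
p=0, q=0, r=1: 0
p=0, q=1, r=0: 0
p=0, q=1, r=1: 1
p=1, q=0, r=0: 0
p=1, q=0, r=1: 1
p=1, q=1, r=0: 0
p=1, q=1, r=1: 1
Satisfying count = 3

3


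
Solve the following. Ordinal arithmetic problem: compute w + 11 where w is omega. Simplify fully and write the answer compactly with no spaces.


Compute w + 11.
Ordinal + is associative but NOT commutative; for finite n>0, n + w = w but w + n stays w+n.
w + 11 is already in normal form (a successor ordinal beyond w).
Result = w+11

w+11


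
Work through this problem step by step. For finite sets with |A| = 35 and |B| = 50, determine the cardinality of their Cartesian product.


The Cartesian product A x B contains all ordered pairs (a, b).
|A x B| = |A| * |B| = 35 * 50 = 1750

1750


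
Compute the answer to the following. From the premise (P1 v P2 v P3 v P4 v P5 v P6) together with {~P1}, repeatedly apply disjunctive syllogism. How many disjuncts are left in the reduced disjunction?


Original disjuncts (6): P1, P2, P3, P4, P5, P6
Negated (eliminate): ~P1
Remaining disjuncts: P2, P3, P4, P5, P6
Count = 6 - 1 = 5

5


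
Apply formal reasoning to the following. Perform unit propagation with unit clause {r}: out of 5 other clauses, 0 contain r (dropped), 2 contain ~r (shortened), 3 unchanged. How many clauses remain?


Satisfied (removed): 0
Shortened (remain): 2
Unchanged (remain): 3
Remaining = 2 + 3 = 5

5


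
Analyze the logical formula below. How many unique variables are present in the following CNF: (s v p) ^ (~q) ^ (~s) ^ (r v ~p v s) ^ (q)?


Identify each variable that appears in the formula.
Variables found: p, q, r, s
Count = 4

4


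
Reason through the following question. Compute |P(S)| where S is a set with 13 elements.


The power set of a set with n elements has 2^n elements.
|P(S)| = 2^13 = 8192

8192


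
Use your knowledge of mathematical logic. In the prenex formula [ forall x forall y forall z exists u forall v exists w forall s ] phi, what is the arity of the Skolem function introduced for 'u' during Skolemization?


Quantifier prefix: forall x forall y forall z exists u forall v exists w forall s
'u' is existentially quantified at position 4.
Universal variables preceding it: x, y, z
Skolem function arity = 3

3


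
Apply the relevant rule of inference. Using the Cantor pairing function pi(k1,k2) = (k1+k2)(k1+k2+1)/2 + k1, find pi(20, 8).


k1 + k2 = 28
(k1+k2)(k1+k2+1)/2 = 28 * 29 / 2 = 406
pi = 406 + 20 = 426

426


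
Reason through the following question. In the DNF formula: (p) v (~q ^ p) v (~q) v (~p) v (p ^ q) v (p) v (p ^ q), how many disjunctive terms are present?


A DNF formula is a disjunction of terms (conjunctions).
Terms are separated by v.
Counting the disjuncts: 7 terms.

7


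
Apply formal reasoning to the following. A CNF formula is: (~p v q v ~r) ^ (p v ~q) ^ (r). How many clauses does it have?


A CNF formula is a conjunction of clauses.
Clauses are separated by ^.
Counting the conjuncts: 3 clauses.

3


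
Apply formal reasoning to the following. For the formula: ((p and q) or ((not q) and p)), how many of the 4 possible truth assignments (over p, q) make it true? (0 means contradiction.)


Check all 4 assignments:
p=0, q=0: 0
p=0, q=1: 0
p=1, q=0: 1
p=1, q=1: 1
Count of True = 2

2


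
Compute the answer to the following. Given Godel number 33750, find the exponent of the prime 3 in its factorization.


Factorize 33750 by dividing by 3 repeatedly.
Division steps: 3 divides 33750 exactly 3 time(s).
Exponent of 3 = 3

3


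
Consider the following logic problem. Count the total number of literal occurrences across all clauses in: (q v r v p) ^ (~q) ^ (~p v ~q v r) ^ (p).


Counting literals in each clause:
Clause 1: 3 literal(s)
Clause 2: 1 literal(s)
Clause 3: 3 literal(s)
Clause 4: 1 literal(s)
Total = 8

8


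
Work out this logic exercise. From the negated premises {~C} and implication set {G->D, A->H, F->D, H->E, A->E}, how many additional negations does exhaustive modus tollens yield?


Initial negated facts: {~C}
Apply modus tollens to closure:
  (no implication fires)
Final negated: {~C}
New negations: {(none)}
Count = 0

0


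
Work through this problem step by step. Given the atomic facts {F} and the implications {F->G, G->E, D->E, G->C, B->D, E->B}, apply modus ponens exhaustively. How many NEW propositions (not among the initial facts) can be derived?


Initial facts: {F}
Apply modus ponens to closure:
  F and F->G  =>  G
  G and G->E  =>  E
  G and G->C  =>  C
  E and E->B  =>  B
  B and B->D  =>  D
Final known: {B, C, D, E, F, G}
New propositions: {B, C, D, E, G}
Count = 5

5


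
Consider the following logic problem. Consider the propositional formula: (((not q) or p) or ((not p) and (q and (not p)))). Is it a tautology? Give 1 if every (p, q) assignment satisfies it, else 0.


Check all 4 assignments:
p=0, q=0: 1
p=0, q=1: 1
p=1, q=0: 1
p=1, q=1: 1
Satisfying count = 4/4.
Tautology iff count = 4: yes.

1


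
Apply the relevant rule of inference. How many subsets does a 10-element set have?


The power set of a set with n elements has 2^n elements.
|P(S)| = 2^10 = 1024

1024


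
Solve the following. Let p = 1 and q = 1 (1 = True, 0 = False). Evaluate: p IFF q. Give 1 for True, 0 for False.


p = 1, q = 1
Operation: p IFF q
Evaluate: 1 IFF 1 = 1

1


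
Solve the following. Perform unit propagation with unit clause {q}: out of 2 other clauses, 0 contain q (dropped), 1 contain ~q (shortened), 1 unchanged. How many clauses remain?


Satisfied (removed): 0
Shortened (remain): 1
Unchanged (remain): 1
Remaining = 1 + 1 = 2

2


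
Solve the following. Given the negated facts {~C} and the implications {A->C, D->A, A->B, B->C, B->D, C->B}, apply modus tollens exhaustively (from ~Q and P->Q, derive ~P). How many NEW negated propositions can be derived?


Initial negated facts: {~C}
Apply modus tollens to closure:
  ~C and A->C  =>  ~A
  ~A and D->A  =>  ~D
  ~C and B->C  =>  ~B
Final negated: {~A, ~B, ~C, ~D}
New negations: {~A, ~B, ~D}
Count = 3

3


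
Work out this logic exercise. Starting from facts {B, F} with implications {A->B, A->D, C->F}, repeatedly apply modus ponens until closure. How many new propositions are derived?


Initial facts: {B, F}
Apply modus ponens to closure:
  (no implication fires)
Final known: {B, F}
New propositions: {(none)}
Count = 0

0


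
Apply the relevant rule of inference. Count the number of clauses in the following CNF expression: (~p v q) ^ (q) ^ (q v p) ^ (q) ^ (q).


A CNF formula is a conjunction of clauses.
Clauses are separated by ^.
Counting the conjuncts: 5 clauses.

5


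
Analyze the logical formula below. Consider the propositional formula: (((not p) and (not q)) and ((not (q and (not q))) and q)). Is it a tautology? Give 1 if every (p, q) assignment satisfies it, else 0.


Check all 4 assignments:
p=0, q=0: 0
p=0, q=1: 0
p=1, q=0: 0
p=1, q=1: 0
Satisfying count = 0/4.
Tautology iff count = 4: no.

0


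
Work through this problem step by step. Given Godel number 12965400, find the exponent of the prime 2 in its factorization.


Factorize 12965400 by dividing by 2 repeatedly.
Division steps: 2 divides 12965400 exactly 3 time(s).
Exponent of 2 = 3

3


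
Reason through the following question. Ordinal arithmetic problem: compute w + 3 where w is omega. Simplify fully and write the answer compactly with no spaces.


Compute w + 3.
Ordinal + is associative but NOT commutative; for finite n>0, n + w = w but w + n stays w+n.
w + 3 is already in normal form (a successor ordinal beyond w).
Result = w+3

w+3


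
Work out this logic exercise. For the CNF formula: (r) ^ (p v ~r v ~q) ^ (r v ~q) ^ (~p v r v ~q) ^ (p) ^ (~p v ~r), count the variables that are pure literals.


Check each variable for pure literal status:
p: mixed (not pure)
q: pure negative
r: mixed (not pure)
Pure literal count = 1

1


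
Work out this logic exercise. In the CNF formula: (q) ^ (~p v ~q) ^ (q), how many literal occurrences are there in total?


Counting literals in each clause:
Clause 1: 1 literal(s)
Clause 2: 2 literal(s)
Clause 3: 1 literal(s)
Total = 4

4


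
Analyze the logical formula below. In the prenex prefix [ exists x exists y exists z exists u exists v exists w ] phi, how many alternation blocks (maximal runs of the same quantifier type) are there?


Quantifier-type sequence: E E E E E E  (A=forall, E=exists)
Group into maximal same-type runs:
  Ex6
Number of blocks = 1

1


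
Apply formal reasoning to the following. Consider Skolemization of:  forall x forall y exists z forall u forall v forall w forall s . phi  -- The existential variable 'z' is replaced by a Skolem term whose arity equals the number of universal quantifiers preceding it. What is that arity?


Quantifier prefix: forall x forall y exists z forall u forall v forall w forall s
'z' is existentially quantified at position 3.
Universal variables preceding it: x, y
Skolem function arity = 2

2


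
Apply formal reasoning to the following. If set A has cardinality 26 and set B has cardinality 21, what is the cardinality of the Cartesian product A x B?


The Cartesian product A x B contains all ordered pairs (a, b).
|A x B| = |A| * |B| = 26 * 21 = 546

546


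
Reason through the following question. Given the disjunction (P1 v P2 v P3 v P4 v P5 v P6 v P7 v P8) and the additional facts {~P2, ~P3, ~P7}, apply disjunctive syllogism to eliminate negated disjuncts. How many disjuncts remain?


Original disjuncts (8): P1, P2, P3, P4, P5, P6, P7, P8
Negated (eliminate): ~P2, ~P3, ~P7
Remaining disjuncts: P1, P4, P5, P6, P8
Count = 8 - 3 = 5

5


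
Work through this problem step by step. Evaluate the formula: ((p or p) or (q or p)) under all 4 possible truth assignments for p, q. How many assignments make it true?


Check all 4 assignments:
p=0, q=0: 0
p=0, q=1: 1
p=1, q=0: 1
p=1, q=1: 1
Count of True = 3

3


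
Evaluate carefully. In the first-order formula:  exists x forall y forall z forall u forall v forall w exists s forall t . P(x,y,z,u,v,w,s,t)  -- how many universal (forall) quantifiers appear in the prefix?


Quantifier prefix: exists x forall y forall z forall u forall v forall w exists s forall t
Mark each quantifier type:
  E U U U U U E U
Universal count = 6, Existential count = 2
Asked for universal (forall) quantifiers: 6

6


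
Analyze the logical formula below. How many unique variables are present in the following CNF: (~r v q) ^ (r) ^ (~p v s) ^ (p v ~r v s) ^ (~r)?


Identify each variable that appears in the formula.
Variables found: p, q, r, s
Count = 4

4


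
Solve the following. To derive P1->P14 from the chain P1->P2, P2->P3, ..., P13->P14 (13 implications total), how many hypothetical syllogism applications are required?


With 13 implications in a chain connecting 14 propositions:
P1->P2, P2->P3, ..., P13->P14
Steps needed = (number of implications) - 1 = 13 - 1 = 12

12


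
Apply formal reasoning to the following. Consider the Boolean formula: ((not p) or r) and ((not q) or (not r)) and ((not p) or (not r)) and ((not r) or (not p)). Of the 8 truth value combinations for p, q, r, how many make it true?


Evaluate all 8 assignments for p, q, r:
p=0, q=0, r=0: 1
p=0, q=0, r=1: 1
p=0, q=1, r=0: 1
p=0, q=1, r=1: 0
p=1, q=0, r=0: 0
p=1, q=0, r=1: 0
p=1, q=1, r=0: 0
p=1, q=1, r=1: 0
Satisfying count = 3

3


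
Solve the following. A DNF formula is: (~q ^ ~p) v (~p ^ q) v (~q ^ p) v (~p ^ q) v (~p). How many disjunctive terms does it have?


A DNF formula is a disjunction of terms (conjunctions).
Terms are separated by v.
Counting the disjuncts: 5 terms.

5


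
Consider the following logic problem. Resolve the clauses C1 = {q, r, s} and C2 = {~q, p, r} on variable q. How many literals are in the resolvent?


Remove q from C1 and ~q from C2.
C1 remainder: {r, s}
C2 remainder: {p, r}
Union (resolvent): {p, r, s}
Resolvent has 3 literal(s).

3


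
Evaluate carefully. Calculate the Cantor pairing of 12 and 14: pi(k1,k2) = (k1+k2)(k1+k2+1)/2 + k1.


k1 + k2 = 26
(k1+k2)(k1+k2+1)/2 = 26 * 27 / 2 = 351
pi = 351 + 12 = 363

363


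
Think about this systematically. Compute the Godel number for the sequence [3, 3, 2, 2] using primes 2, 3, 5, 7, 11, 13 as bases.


Encode each element as an exponent of the corresponding prime:
  2^3 = 8
  3^3 = 27
  5^2 = 25
  7^2 = 49
Product = 8 * 27 * 25 * 49 = 264600

264600


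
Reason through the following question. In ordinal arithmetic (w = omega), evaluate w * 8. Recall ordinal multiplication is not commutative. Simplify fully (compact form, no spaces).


Compute w * 8.
Ordinal * is associative and left-distributive over +, but NOT commutative; for finite n>1, n*w = w but w*n stays w*n.
w * 8 means 8 copies of w concatenated: w*8.
Result = w*8

w*8


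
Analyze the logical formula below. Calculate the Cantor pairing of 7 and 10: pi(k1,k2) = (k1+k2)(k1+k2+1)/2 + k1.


k1 + k2 = 17
(k1+k2)(k1+k2+1)/2 = 17 * 18 / 2 = 153
pi = 153 + 7 = 160

160


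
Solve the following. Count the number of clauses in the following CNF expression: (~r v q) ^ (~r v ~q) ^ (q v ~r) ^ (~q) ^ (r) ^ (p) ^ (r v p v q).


A CNF formula is a conjunction of clauses.
Clauses are separated by ^.
Counting the conjuncts: 7 clauses.

7


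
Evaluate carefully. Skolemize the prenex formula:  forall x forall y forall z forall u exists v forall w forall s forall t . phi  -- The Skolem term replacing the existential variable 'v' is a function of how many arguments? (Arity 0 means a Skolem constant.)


Quantifier prefix: forall x forall y forall z forall u exists v forall w forall s forall t
'v' is existentially quantified at position 5.
Universal variables preceding it: x, y, z, u
Skolem function arity = 4

4


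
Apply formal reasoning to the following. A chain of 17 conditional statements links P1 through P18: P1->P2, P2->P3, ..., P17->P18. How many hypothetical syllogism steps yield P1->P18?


With 17 implications in a chain connecting 18 propositions:
P1->P2, P2->P3, ..., P17->P18
Steps needed = (number of implications) - 1 = 17 - 1 = 16

16


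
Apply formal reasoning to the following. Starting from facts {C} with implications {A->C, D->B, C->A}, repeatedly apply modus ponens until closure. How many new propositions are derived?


Initial facts: {C}
Apply modus ponens to closure:
  C and C->A  =>  A
Final known: {A, C}
New propositions: {A}
Count = 1

1


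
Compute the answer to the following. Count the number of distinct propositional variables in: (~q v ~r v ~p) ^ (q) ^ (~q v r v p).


Identify each variable that appears in the formula.
Variables found: p, q, r
Count = 3

3


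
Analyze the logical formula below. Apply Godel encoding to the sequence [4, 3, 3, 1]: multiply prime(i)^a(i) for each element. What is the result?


Encode each element as an exponent of the corresponding prime:
  2^4 = 16
  3^3 = 27
  5^3 = 125
  7^1 = 7
Product = 16 * 27 * 125 * 7 = 378000

378000


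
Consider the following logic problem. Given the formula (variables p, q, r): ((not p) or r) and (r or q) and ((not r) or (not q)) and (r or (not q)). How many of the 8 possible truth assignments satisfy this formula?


Evaluate all 8 assignments for p, q, r:
p=0, q=0, r=0: 0
p=0, q=0, r=1: 1
p=0, q=1, r=0: 0
p=0, q=1, r=1: 0
p=1, q=0, r=0: 0
p=1, q=0, r=1: 1
p=1, q=1, r=0: 0
p=1, q=1, r=1: 0
Satisfying count = 2

2


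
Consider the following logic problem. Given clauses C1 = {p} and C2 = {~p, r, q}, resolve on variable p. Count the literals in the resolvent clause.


Remove p from C1 and ~p from C2.
C1 remainder: {}
C2 remainder: {r, q}
Union (resolvent): {q, r}
Resolvent has 2 literal(s).

2


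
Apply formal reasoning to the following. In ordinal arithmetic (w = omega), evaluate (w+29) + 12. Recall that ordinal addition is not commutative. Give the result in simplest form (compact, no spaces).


Compute (w+29) + 12.
Ordinal + is associative but NOT commutative; for finite n>0, n + w = w but w + n stays w+n.
By associativity: (w+29) + 12 = w + (29+12) = w+41.
Result = w+41

w+41


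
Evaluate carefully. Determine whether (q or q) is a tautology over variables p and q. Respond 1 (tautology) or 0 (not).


Check all 4 assignments:
p=0, q=0: 0
p=0, q=1: 1
p=1, q=0: 0
p=1, q=1: 1
Satisfying count = 2/4.
Tautology iff count = 4: no.

0


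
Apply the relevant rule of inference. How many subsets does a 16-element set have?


The power set of a set with n elements has 2^n elements.
|P(S)| = 2^16 = 65536

65536


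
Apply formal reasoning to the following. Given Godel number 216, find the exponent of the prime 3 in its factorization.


Factorize 216 by dividing by 3 repeatedly.
Division steps: 3 divides 216 exactly 3 time(s).
Exponent of 3 = 3

3


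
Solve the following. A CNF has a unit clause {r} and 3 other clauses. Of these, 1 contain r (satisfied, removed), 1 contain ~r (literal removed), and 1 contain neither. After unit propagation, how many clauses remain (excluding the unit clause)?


Satisfied (removed): 1
Shortened (remain): 1
Unchanged (remain): 1
Remaining = 1 + 1 = 2

2


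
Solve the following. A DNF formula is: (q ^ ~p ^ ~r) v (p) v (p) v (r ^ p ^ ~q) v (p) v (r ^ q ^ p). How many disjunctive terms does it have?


A DNF formula is a disjunction of terms (conjunctions).
Terms are separated by v.
Counting the disjuncts: 6 terms.

6


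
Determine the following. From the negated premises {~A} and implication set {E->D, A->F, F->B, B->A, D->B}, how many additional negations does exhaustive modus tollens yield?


Initial negated facts: {~A}
Apply modus tollens to closure:
  ~A and B->A  =>  ~B
  ~B and D->B  =>  ~D
  ~D and E->D  =>  ~E
  ~B and F->B  =>  ~F
Final negated: {~A, ~B, ~D, ~E, ~F}
New negations: {~B, ~D, ~E, ~F}
Count = 4

4


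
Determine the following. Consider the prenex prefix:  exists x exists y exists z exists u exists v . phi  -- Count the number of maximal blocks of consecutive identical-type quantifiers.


Quantifier-type sequence: E E E E E  (A=forall, E=exists)
Group into maximal same-type runs:
  Ex5
Number of blocks = 1

1


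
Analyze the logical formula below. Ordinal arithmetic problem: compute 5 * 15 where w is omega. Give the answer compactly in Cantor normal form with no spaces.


Compute 5 * 15.
Ordinal * is associative and left-distributive over +, but NOT commutative; for finite n>1, n*w = w but w*n stays w*n.
Both finite; ordinal * agrees with natural *: 5 * 15 = 75.
Result = 75

75


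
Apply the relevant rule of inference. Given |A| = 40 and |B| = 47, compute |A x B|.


The Cartesian product A x B contains all ordered pairs (a, b).
|A x B| = |A| * |B| = 40 * 47 = 1880

1880


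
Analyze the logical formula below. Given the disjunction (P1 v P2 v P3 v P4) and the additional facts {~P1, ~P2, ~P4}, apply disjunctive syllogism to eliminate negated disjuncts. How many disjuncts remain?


Original disjuncts (4): P1, P2, P3, P4
Negated (eliminate): ~P1, ~P2, ~P4
Remaining disjuncts: P3
Count = 4 - 3 = 1

1


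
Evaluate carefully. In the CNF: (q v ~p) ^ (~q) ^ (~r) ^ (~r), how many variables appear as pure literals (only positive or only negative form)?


Check each variable for pure literal status:
p: pure negative
q: mixed (not pure)
r: pure negative
Pure literal count = 2

2


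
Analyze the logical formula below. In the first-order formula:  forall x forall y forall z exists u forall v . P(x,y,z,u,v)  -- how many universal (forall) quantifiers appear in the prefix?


Quantifier prefix: forall x forall y forall z exists u forall v
Mark each quantifier type:
  U U U E U
Universal count = 4, Existential count = 1
Asked for universal (forall) quantifiers: 4

4


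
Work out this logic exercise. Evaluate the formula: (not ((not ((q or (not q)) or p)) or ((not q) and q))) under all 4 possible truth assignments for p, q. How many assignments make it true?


Check all 4 assignments:
p=0, q=0: 1
p=0, q=1: 1
p=1, q=0: 1
p=1, q=1: 1
Count of True = 4

4


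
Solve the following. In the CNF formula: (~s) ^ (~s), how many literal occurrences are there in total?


Counting literals in each clause:
Clause 1: 1 literal(s)
Clause 2: 1 literal(s)
Total = 2

2


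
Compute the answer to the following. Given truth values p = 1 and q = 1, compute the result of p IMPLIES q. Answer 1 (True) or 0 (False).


p = 1, q = 1
Operation: p IMPLIES q
Evaluate: 1 IMPLIES 1 = 1

1


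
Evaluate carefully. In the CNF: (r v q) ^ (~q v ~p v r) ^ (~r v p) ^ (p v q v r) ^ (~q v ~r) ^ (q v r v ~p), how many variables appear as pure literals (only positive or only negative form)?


Check each variable for pure literal status:
p: mixed (not pure)
q: mixed (not pure)
r: mixed (not pure)
Pure literal count = 0

0


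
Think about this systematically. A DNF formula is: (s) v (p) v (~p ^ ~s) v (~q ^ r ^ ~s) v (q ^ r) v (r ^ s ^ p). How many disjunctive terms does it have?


A DNF formula is a disjunction of terms (conjunctions).
Terms are separated by v.
Counting the disjuncts: 6 terms.

6


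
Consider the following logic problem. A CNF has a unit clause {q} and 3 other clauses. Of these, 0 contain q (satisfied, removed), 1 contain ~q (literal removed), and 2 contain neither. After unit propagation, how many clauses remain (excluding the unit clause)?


Satisfied (removed): 0
Shortened (remain): 1
Unchanged (remain): 2
Remaining = 1 + 2 = 3

3


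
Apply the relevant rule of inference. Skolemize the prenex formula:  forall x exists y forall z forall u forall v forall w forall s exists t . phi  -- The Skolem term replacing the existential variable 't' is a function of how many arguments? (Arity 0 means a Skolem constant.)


Quantifier prefix: forall x exists y forall z forall u forall v forall w forall s exists t
't' is existentially quantified at position 8.
Universal variables preceding it: x, z, u, v, w, s
Skolem function arity = 6

6


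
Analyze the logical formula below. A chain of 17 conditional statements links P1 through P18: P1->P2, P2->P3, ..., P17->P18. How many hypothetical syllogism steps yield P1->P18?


With 17 implications in a chain connecting 18 propositions:
P1->P2, P2->P3, ..., P17->P18
Steps needed = (number of implications) - 1 = 17 - 1 = 16

16


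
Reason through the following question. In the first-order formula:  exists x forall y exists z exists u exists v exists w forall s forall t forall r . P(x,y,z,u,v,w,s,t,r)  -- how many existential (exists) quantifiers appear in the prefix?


Quantifier prefix: exists x forall y exists z exists u exists v exists w forall s forall t forall r
Mark each quantifier type:
  E U E E E E U U U
Universal count = 4, Existential count = 5
Asked for existential (exists) quantifiers: 5

5


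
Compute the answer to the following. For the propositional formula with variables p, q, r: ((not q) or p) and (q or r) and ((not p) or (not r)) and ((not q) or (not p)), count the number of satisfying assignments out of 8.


Evaluate all 8 assignments for p, q, r:
p=0, q=0, r=0: 0
p=0, q=0, r=1: 1
p=0, q=1, r=0: 0
p=0, q=1, r=1: 0
p=1, q=0, r=0: 0
p=1, q=0, r=1: 0
p=1, q=1, r=0: 0
p=1, q=1, r=1: 0
Satisfying count = 1

1


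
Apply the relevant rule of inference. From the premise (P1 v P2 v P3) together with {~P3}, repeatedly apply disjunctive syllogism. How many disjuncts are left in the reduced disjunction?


Original disjuncts (3): P1, P2, P3
Negated (eliminate): ~P3
Remaining disjuncts: P1, P2
Count = 3 - 1 = 2

2


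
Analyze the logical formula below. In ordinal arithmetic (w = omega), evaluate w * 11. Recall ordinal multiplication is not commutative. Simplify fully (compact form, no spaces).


Compute w * 11.
Ordinal * is associative and left-distributive over +, but NOT commutative; for finite n>1, n*w = w but w*n stays w*n.
w * 11 means 11 copies of w concatenated: w*11.
Result = w*11

w*11


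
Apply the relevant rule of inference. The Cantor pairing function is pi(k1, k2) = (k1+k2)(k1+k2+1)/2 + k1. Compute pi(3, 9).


k1 + k2 = 12
(k1+k2)(k1+k2+1)/2 = 12 * 13 / 2 = 78
pi = 78 + 3 = 81

81


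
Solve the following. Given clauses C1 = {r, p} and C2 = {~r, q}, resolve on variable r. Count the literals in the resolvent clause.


Remove r from C1 and ~r from C2.
C1 remainder: {p}
C2 remainder: {q}
Union (resolvent): {p, q}
Resolvent has 2 literal(s).

2


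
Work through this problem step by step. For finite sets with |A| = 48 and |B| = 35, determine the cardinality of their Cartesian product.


The Cartesian product A x B contains all ordered pairs (a, b).
|A x B| = |A| * |B| = 48 * 35 = 1680

1680


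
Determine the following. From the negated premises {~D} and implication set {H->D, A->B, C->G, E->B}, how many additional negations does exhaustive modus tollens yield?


Initial negated facts: {~D}
Apply modus tollens to closure:
  ~D and H->D  =>  ~H
Final negated: {~D, ~H}
New negations: {~H}
Count = 1

1


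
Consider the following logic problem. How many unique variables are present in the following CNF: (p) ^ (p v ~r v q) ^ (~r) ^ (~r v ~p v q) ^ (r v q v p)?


Identify each variable that appears in the formula.
Variables found: p, q, r
Count = 3

3


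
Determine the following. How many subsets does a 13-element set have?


The power set of a set with n elements has 2^n elements.
|P(S)| = 2^13 = 8192

8192


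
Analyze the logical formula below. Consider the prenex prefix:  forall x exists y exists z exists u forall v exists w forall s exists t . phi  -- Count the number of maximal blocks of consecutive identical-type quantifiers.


Quantifier-type sequence: A E E E A E A E  (A=forall, E=exists)
Group into maximal same-type runs:
  Ax1 | Ex3 | Ax1 | Ex1 | Ax1 | Ex1
Number of blocks = 6

6


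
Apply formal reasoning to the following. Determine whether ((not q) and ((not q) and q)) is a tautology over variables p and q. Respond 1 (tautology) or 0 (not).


Check all 4 assignments:
p=0, q=0: 0
p=0, q=1: 0
p=1, q=0: 0
p=1, q=1: 0
Satisfying count = 0/4.
Tautology iff count = 4: no.

0


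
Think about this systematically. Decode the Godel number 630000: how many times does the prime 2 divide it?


Factorize 630000 by dividing by 2 repeatedly.
Division steps: 2 divides 630000 exactly 4 time(s).
Exponent of 2 = 4

4


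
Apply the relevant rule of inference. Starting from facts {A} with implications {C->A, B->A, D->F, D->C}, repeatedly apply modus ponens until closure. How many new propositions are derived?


Initial facts: {A}
Apply modus ponens to closure:
  (no implication fires)
Final known: {A}
New propositions: {(none)}
Count = 0

0


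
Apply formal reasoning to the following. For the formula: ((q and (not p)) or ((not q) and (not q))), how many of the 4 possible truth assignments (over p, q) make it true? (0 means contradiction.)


Check all 4 assignments:
p=0, q=0: 1
p=0, q=1: 1
p=1, q=0: 1
p=1, q=1: 0
Count of True = 3

3


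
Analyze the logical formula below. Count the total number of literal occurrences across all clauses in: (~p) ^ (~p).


Counting literals in each clause:
Clause 1: 1 literal(s)
Clause 2: 1 literal(s)
Total = 2

2
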